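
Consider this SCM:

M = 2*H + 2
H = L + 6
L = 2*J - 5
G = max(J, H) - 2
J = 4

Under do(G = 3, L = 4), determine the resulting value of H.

10

Setting G = 3, L = 4 by intervention discards those variables' equations.
H = L + 6  [with L=4]  = 10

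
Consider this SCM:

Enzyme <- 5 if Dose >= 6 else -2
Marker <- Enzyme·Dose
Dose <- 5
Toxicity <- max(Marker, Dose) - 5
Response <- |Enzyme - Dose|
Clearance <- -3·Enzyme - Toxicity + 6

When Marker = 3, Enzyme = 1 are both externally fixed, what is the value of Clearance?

Setting Marker = 3, Enzyme = 1 by intervention discards those variables' equations.
Toxicity = max(Marker, Dose) - 5  [with Marker=3, Dose=5]  = 0
Clearance = -3·Enzyme - Toxicity + 6  [with Enzyme=1, Toxicity=0]  = 3

3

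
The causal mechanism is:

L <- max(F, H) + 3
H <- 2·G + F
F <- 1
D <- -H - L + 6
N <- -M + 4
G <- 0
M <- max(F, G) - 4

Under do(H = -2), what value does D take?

4

do(H=-2) replaces the equation H <- 2·G + F with the constant H = -2.
L = max(F, H) + 3  [with F=1, H=-2]  = 4
D = -H - L + 6  [with H=-2, L=4]  = 4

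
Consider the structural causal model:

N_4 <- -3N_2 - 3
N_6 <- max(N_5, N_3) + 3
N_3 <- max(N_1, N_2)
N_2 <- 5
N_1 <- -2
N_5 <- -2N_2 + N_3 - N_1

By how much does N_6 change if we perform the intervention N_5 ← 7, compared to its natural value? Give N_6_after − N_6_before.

The intervention breaks the incoming arrows to N_5: N_5 <- -2N_2 + N_3 - N_1 no longer applies, and N_5 = 7.
N_3 = max(N_1, N_2)  [with N_1=-2, N_2=5]  = 5
N_6 = max(N_5, N_3) + 3  [with N_5=7, N_3=5]  = 10
Without intervention: N_3 = max(N_1, N_2)  [with N_1=-2, N_2=5]  = 5; N_5 = -2N_2 + N_3 - N_1  [with N_2=5, N_3=5, N_1=-2]  = -3; N_6 = max(N_5, N_3) + 3  [with N_5=-3, N_3=5]  = 8.
Change = 10 − 8 = 2.

2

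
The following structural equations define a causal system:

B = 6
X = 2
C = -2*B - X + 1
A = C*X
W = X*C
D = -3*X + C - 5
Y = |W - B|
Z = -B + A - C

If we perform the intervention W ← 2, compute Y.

Under do(W=2), the mechanism W = X*C is discarded; W is fixed at 2.
Y = |W - B|  [with W=2, B=6]  = 4

4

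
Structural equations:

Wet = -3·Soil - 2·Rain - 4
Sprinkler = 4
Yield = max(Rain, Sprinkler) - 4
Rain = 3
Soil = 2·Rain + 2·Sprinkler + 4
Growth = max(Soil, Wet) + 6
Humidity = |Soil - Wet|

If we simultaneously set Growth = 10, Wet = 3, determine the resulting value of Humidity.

15

Setting Growth = 10, Wet = 3 by intervention discards those variables' equations.
Soil = 2·Rain + 2·Sprinkler + 4  [with Rain=3, Sprinkler=4]  = 18
Humidity = |Soil - Wet|  [with Soil=18, Wet=3]  = 15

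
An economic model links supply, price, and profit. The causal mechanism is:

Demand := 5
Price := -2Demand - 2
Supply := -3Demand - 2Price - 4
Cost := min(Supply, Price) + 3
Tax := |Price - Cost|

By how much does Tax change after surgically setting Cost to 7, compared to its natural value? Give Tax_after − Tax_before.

Intervening sets Cost = 7 and removes its equation (Cost := min(Supply, Price) + 3).
Price = -2Demand - 2  [with Demand=5]  = -12
Tax = |Price - Cost|  [with Price=-12, Cost=7]  = 19
Without intervention: Price = -2Demand - 2  [with Demand=5]  = -12; Supply = -3Demand - 2Price - 4  [with Demand=5, Price=-12]  = 5; Cost = min(Supply, Price) + 3  [with Supply=5, Price=-12]  = -9; Tax = |Price - Cost|  [with Price=-12, Cost=-9]  = 3.
Change = 19 − 3 = 16.

16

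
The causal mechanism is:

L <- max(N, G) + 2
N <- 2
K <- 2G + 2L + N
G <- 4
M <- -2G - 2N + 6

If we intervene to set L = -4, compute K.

2

The intervention breaks the incoming arrows to L: L <- max(N, G) + 2 no longer applies, and L = -4.
K = 2G + 2L + N  [with G=4, L=-4, N=2]  = 2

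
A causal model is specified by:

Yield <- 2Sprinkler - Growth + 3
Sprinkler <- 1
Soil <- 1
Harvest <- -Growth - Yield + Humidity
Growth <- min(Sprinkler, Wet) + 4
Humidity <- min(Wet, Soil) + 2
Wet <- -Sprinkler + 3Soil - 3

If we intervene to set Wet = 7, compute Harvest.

The intervention breaks the incoming arrows to Wet: Wet <- -Sprinkler + 3Soil - 3 no longer applies, and Wet = 7.
Growth = min(Sprinkler, Wet) + 4  [with Sprinkler=1, Wet=7]  = 5
Humidity = min(Wet, Soil) + 2  [with Wet=7, Soil=1]  = 3
Yield = 2Sprinkler - Growth + 3  [with Sprinkler=1, Growth=5]  = 0
Harvest = -Growth - Yield + Humidity  [with Growth=5, Yield=0, Humidity=3]  = -2

-2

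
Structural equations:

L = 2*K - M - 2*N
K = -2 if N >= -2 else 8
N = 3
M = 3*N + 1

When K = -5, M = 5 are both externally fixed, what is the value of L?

Setting K = -5, M = 5 by intervention discards those variables' equations.
L = 2*K - M - 2*N  [with K=-5, M=5, N=3]  = -21

-21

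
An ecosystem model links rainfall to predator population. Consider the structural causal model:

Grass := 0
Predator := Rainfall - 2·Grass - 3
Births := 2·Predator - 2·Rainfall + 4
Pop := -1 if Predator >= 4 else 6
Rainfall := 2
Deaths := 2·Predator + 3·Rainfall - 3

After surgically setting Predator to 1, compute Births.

The intervention breaks the incoming arrows to Predator: Predator := Rainfall - 2·Grass - 3 no longer applies, and Predator = 1.
Births = 2·Predator - 2·Rainfall + 4  [with Predator=1, Rainfall=2]  = 2

2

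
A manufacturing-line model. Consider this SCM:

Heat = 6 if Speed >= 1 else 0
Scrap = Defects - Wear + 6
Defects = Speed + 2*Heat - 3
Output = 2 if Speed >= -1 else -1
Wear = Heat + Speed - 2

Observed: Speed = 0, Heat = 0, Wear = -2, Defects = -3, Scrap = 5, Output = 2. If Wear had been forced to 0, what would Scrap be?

do(Wear=0) replaces the equation Wear = Heat + Speed - 2 with the constant Wear = 0.
Heat = 6 if Speed >= 1 else 0  [with Speed=0]  = 0
Defects = Speed + 2*Heat - 3  [with Speed=0, Heat=0]  = -3
Scrap = Defects - Wear + 6  [with Defects=-3, Wear=0]  = 3

3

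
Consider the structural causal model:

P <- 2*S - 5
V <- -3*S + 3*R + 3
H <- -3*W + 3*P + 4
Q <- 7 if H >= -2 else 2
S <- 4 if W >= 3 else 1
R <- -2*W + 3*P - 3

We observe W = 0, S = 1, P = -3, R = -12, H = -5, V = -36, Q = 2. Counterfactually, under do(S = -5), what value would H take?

-41

do(S=-5) replaces the equation S <- 4 if W >= 3 else 1 with the constant S = -5.
P = 2*S - 5  [with S=-5]  = -15
H = -3*W + 3*P + 4  [with W=0, P=-15]  = -41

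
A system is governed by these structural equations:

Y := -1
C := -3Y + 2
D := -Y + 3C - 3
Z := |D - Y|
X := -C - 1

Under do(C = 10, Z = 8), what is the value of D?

Under do(C = 10, Z = 8), each intervened variable's structural equation is replaced by its fixed value.
D = -Y + 3C - 3  [with Y=-1, C=10]  = 28

28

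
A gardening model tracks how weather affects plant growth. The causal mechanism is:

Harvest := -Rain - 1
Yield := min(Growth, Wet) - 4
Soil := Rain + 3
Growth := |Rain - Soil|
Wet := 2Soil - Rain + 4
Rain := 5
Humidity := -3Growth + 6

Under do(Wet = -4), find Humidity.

do(Wet=-4) replaces the equation Wet := 2Soil - Rain + 4 with the constant Wet = -4.
Humidity is not downstream of the intervention, so its value is determined by the original equations.
Soil = Rain + 3  [with Rain=5]  = 8
Growth = |Rain - Soil|  [with Rain=5, Soil=8]  = 3
Humidity = -3Growth + 6  [with Growth=3]  = -3

-3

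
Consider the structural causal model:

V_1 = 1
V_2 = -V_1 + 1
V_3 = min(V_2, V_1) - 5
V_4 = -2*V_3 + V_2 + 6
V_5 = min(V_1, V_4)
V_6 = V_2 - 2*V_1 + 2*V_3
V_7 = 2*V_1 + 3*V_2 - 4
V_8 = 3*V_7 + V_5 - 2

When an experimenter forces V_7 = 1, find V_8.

2

do(V_7=1) replaces the equation V_7 = 2*V_1 + 3*V_2 - 4 with the constant V_7 = 1.
V_2 = -V_1 + 1  [with V_1=1]  = 0
V_3 = min(V_2, V_1) - 5  [with V_2=0, V_1=1]  = -5
V_4 = -2*V_3 + V_2 + 6  [with V_3=-5, V_2=0]  = 16
V_5 = min(V_1, V_4)  [with V_1=1, V_4=16]  = 1
V_8 = 3*V_7 + V_5 - 2  [with V_7=1, V_5=1]  = 2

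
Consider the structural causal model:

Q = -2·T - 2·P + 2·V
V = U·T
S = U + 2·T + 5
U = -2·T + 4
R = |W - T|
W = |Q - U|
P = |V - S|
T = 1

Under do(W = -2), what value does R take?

3

do(W=-2) replaces the equation W = |Q - U| with the constant W = -2.
R = |W - T|  [with W=-2, T=1]  = 3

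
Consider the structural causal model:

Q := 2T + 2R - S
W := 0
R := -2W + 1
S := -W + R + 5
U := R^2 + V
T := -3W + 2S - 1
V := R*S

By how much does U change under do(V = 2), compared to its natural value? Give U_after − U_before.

Intervening sets V = 2 and removes its equation (V := R*S).
R = -2W + 1  [with W=0]  = 1
U = R^2 + V  [with R=1, V=2]  = 3
Without intervention: R = -2W + 1  [with W=0]  = 1; S = -W + R + 5  [with W=0, R=1]  = 6; V = R*S  [with R=1, S=6]  = 6; U = R^2 + V  [with R=1, V=6]  = 7.
Change = 3 − 7 = -4.

-4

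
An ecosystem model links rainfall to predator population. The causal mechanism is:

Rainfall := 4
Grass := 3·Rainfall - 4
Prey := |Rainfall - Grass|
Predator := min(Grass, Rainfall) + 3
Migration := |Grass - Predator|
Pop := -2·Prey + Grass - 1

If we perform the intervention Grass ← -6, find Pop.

-27

Under do(Grass=-6), the mechanism Grass := 3·Rainfall - 4 is discarded; Grass is fixed at -6.
Prey = |Rainfall - Grass|  [with Rainfall=4, Grass=-6]  = 10
Pop = -2·Prey + Grass - 1  [with Prey=10, Grass=-6]  = -27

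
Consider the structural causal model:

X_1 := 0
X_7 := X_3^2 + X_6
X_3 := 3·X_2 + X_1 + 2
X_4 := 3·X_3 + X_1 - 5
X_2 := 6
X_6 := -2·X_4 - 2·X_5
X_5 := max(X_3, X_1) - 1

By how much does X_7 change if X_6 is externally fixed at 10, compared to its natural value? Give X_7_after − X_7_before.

158

Intervening sets X_6 = 10 and removes its equation (X_6 := -2·X_4 - 2·X_5).
X_3 = 3·X_2 + X_1 + 2  [with X_2=6, X_1=0]  = 20
X_7 = X_3^2 + X_6  [with X_3=20, X_6=10]  = 410
Without intervention: X_3 = 3·X_2 + X_1 + 2  [with X_2=6, X_1=0]  = 20; X_4 = 3·X_3 + X_1 - 5  [with X_3=20, X_1=0]  = 55; X_5 = max(X_3, X_1) - 1  [with X_3=20, X_1=0]  = 19; X_6 = -2·X_4 - 2·X_5  [with X_4=55, X_5=19]  = -148; X_7 = X_3^2 + X_6  [with X_3=20, X_6=-148]  = 252.
Change = 410 − 252 = 158.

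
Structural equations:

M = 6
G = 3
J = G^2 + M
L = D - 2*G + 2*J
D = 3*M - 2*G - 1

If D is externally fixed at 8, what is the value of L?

32

Intervening sets D = 8 and removes its equation (D = 3*M - 2*G - 1).
J = G^2 + M  [with G=3, M=6]  = 15
L = D - 2*G + 2*J  [with D=8, G=3, J=15]  = 32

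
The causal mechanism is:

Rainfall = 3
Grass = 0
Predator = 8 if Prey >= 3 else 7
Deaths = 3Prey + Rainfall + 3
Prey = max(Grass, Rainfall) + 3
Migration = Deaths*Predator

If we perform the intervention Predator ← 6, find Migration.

144

Under do(Predator=6), the mechanism Predator = 8 if Prey >= 3 else 7 is discarded; Predator is fixed at 6.
Prey = max(Grass, Rainfall) + 3  [with Grass=0, Rainfall=3]  = 6
Deaths = 3Prey + Rainfall + 3  [with Prey=6, Rainfall=3]  = 24
Migration = Deaths*Predator  [with Deaths=24, Predator=6]  = 144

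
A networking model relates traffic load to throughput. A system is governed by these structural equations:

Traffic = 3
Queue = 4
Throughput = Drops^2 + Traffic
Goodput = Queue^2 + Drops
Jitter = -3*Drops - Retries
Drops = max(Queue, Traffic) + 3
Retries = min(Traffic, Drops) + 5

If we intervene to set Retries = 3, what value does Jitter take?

-24

Intervening sets Retries = 3 and removes its equation (Retries = min(Traffic, Drops) + 5).
Drops = max(Queue, Traffic) + 3  [with Queue=4, Traffic=3]  = 7
Jitter = -3*Drops - Retries  [with Drops=7, Retries=3]  = -24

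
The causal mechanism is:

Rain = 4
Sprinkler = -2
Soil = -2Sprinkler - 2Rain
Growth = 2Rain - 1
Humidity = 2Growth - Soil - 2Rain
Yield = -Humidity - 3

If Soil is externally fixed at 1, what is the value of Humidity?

5

do(Soil=1) replaces the equation Soil = -2Sprinkler - 2Rain with the constant Soil = 1.
Growth = 2Rain - 1  [with Rain=4]  = 7
Humidity = 2Growth - Soil - 2Rain  [with Growth=7, Soil=1, Rain=4]  = 5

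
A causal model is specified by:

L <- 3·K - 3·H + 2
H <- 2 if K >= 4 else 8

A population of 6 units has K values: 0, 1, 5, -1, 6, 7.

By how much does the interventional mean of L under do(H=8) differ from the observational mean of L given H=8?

Every unit gets H=8 under the intervention. L values become -22, -19, -7, -25, -4, -1; E[L|do(H=8)] = -13.
Conditioning on H=8 selects the 3 unit(s) with K ∈ {0, 1, -1}. Their L values: -22, -19, -25. Mean = -22.
Difference = -13 − (-22) = 9.

9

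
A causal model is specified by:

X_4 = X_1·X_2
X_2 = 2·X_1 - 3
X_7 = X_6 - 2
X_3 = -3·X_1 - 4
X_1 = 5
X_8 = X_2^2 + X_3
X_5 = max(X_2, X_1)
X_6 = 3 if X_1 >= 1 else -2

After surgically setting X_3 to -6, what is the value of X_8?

The intervention breaks the incoming arrows to X_3: X_3 = -3·X_1 - 4 no longer applies, and X_3 = -6.
X_2 = 2·X_1 - 3  [with X_1=5]  = 7
X_8 = X_2^2 + X_3  [with X_2=7, X_3=-6]  = 43

43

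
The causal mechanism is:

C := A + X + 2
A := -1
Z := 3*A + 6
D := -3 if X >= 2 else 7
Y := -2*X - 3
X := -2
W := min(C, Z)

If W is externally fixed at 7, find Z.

The intervention breaks the incoming arrows to W: W := min(C, Z) no longer applies, and W = 7.
Since Z is not a descendant of the intervened variable, it is unaffected.
Z = 3*A + 6  [with A=-1]  = 3

3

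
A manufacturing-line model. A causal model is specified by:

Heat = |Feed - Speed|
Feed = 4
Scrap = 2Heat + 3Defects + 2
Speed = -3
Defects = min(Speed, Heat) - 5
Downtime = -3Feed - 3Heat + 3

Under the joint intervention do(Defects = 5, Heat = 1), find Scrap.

The joint intervention fixes Defects = 5, Heat = 1, removing each variable's own equation.
Scrap = 2Heat + 3Defects + 2  [with Heat=1, Defects=5]  = 19

19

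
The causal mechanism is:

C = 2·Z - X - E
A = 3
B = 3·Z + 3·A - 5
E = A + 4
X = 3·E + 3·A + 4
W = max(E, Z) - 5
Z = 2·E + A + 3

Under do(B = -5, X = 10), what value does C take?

Setting B = -5, X = 10 by intervention discards those variables' equations.
E = A + 4  [with A=3]  = 7
Z = 2·E + A + 3  [with E=7, A=3]  = 20
C = 2·Z - X - E  [with Z=20, X=10, E=7]  = 23

23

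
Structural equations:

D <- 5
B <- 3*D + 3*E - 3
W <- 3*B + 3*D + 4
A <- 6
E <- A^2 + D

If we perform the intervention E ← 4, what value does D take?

Under do(E=4), the mechanism E <- A^2 + D is discarded; E is fixed at 4.
Since D is not a descendant of the intervened variable, it is unaffected.

5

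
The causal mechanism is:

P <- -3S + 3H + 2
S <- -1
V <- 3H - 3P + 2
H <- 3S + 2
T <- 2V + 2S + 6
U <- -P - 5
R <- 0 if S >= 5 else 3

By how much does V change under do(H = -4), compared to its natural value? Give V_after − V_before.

18

do(H=-4) replaces the equation H <- 3S + 2 with the constant H = -4.
P = -3S + 3H + 2  [with S=-1, H=-4]  = -7
V = 3H - 3P + 2  [with H=-4, P=-7]  = 11
Without intervention: H = 3S + 2  [with S=-1]  = -1; P = -3S + 3H + 2  [with S=-1, H=-1]  = 2; V = 3H - 3P + 2  [with H=-1, P=2]  = -7.
Change = 11 − (-7) = 18.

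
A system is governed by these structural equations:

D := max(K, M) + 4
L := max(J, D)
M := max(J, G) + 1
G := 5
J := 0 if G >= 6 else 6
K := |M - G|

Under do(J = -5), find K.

Under do(J=-5), the mechanism J := 0 if G >= 6 else 6 is discarded; J is fixed at -5.
M = max(J, G) + 1  [with J=-5, G=5]  = 6
K = |M - G|  [with M=6, G=5]  = 1

1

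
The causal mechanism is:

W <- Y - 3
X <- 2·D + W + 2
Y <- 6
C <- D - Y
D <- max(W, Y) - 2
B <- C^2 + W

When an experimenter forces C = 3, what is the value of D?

do(C=3) replaces the equation C <- D - Y with the constant C = 3.
D is not downstream of the intervention, so its value is determined by the original equations.
W = Y - 3  [with Y=6]  = 3
D = max(W, Y) - 2  [with W=3, Y=6]  = 4

4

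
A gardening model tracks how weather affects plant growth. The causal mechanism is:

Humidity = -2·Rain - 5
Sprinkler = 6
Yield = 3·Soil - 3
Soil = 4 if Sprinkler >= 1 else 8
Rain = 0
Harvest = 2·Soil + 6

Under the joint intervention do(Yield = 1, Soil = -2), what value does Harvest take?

2

The joint intervention fixes Yield = 1, Soil = -2, removing each variable's own equation.
Harvest = 2·Soil + 6  [with Soil=-2]  = 2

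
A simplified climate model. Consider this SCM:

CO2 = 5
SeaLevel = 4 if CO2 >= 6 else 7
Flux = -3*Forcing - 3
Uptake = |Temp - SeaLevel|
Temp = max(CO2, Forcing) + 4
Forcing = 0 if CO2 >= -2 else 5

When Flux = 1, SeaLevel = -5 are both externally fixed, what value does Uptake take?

Setting Flux = 1, SeaLevel = -5 by intervention discards those variables' equations.
Forcing = 0 if CO2 >= -2 else 5  [with CO2=5]  = 0
Temp = max(CO2, Forcing) + 4  [with CO2=5, Forcing=0]  = 9
Uptake = |Temp - SeaLevel|  [with Temp=9, SeaLevel=-5]  = 14

14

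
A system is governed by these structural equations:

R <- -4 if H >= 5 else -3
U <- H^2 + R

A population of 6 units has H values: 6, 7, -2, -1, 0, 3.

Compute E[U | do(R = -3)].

13.5

do(R=-3) breaks R's dependence on H. With R=-3 fixed, U across the units is 33, 46, 1, -2, -3, 6, mean 13.5.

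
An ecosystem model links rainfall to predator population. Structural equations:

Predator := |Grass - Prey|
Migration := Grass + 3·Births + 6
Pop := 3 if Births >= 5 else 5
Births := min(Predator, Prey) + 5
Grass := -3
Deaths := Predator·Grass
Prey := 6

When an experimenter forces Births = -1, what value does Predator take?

9

Under do(Births=-1), the mechanism Births := min(Predator, Prey) + 5 is discarded; Births is fixed at -1.
Since Predator is not a descendant of the intervened variable, it is unaffected.
Predator = |Grass - Prey|  [with Grass=-3, Prey=6]  = 9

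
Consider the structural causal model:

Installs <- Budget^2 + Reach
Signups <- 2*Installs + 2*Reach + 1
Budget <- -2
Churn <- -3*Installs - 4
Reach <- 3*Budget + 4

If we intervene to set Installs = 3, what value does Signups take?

The intervention breaks the incoming arrows to Installs: Installs <- Budget^2 + Reach no longer applies, and Installs = 3.
Reach = 3*Budget + 4  [with Budget=-2]  = -2
Signups = 2*Installs + 2*Reach + 1  [with Installs=3, Reach=-2]  = 3

3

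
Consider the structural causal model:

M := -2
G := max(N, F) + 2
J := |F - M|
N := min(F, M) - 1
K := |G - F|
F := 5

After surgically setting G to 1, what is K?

4

The intervention breaks the incoming arrows to G: G := max(N, F) + 2 no longer applies, and G = 1.
K = |G - F|  [with G=1, F=5]  = 4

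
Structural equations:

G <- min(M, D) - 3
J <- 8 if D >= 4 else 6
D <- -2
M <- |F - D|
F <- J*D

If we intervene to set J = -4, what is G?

do(J=-4) replaces the equation J <- 8 if D >= 4 else 6 with the constant J = -4.
F = J*D  [with J=-4, D=-2]  = 8
M = |F - D|  [with F=8, D=-2]  = 10
G = min(M, D) - 3  [with M=10, D=-2]  = -5

-5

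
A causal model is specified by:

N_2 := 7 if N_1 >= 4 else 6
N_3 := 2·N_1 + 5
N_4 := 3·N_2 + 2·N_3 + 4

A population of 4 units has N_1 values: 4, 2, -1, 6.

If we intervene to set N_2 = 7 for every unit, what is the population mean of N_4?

46

Every unit gets N_2=7 under the intervention. N_4 values become 51, 43, 31, 59; E[N_4|do(N_2=7)] = 46.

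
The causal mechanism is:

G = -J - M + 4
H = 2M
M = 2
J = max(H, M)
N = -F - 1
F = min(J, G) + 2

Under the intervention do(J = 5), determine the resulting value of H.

4

Under do(J=5), the mechanism J = max(H, M) is discarded; J is fixed at 5.
Since H is not a descendant of the intervened variable, it is unaffected.
H = 2M  [with M=2]  = 4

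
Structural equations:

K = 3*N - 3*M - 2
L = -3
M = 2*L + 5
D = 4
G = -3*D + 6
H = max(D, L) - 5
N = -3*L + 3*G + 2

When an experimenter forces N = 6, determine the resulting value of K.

19

The intervention breaks the incoming arrows to N: N = -3*L + 3*G + 2 no longer applies, and N = 6.
M = 2*L + 5  [with L=-3]  = -1
K = 3*N - 3*M - 2  [with N=6, M=-1]  = 19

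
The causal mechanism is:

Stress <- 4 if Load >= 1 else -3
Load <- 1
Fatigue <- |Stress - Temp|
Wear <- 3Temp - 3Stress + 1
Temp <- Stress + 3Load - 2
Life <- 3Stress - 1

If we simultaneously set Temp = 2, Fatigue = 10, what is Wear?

The joint intervention fixes Temp = 2, Fatigue = 10, removing each variable's own equation.
Stress = 4 if Load >= 1 else -3  [with Load=1]  = 4
Wear = 3Temp - 3Stress + 1  [with Temp=2, Stress=4]  = -5

-5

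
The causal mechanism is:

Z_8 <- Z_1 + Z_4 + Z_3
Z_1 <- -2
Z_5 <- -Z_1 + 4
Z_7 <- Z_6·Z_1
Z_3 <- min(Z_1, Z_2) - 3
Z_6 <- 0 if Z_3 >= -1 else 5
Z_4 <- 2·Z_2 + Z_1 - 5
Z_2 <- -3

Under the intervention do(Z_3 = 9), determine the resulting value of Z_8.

The intervention breaks the incoming arrows to Z_3: Z_3 <- min(Z_1, Z_2) - 3 no longer applies, and Z_3 = 9.
Z_4 = 2·Z_2 + Z_1 - 5  [with Z_2=-3, Z_1=-2]  = -13
Z_8 = Z_1 + Z_4 + Z_3  [with Z_1=-2, Z_4=-13, Z_3=9]  = -6

-6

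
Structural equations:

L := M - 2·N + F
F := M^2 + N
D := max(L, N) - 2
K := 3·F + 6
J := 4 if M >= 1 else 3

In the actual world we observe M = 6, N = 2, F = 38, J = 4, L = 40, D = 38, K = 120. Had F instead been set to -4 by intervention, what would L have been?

do(F=-4) replaces the equation F := M^2 + N with the constant F = -4.
L = M - 2·N + F  [with M=6, N=2, F=-4]  = -2

-2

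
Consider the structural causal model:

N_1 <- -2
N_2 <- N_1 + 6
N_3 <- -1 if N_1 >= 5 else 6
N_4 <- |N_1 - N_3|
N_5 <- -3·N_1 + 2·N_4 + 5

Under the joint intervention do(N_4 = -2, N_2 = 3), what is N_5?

The joint intervention fixes N_4 = -2, N_2 = 3, removing each variable's own equation.
N_5 = -3·N_1 + 2·N_4 + 5  [with N_1=-2, N_4=-2]  = 7

7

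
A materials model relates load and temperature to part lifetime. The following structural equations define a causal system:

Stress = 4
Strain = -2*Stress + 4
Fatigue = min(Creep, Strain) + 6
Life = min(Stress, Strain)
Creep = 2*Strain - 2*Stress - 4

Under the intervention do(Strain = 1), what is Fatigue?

-4

Under do(Strain=1), the mechanism Strain = -2*Stress + 4 is discarded; Strain is fixed at 1.
Creep = 2*Strain - 2*Stress - 4  [with Strain=1, Stress=4]  = -10
Fatigue = min(Creep, Strain) + 6  [with Creep=-10, Strain=1]  = -4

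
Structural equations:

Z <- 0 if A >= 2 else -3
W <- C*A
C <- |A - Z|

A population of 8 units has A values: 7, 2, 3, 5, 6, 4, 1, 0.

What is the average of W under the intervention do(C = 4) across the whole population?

Under do(C=4), C's equation is replaced by C=4 for every unit. Per-unit W: 28, 8, 12, 20, 24, 16, 4, 0. Mean = 14.

14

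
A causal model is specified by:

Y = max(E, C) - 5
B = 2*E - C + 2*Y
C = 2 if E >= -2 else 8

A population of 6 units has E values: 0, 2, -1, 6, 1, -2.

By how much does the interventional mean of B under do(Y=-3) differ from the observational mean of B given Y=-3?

do(Y=-3) breaks Y's dependence on E. With Y=-3 fixed, B across the units is -8, -4, -10, 4, -6, -12, mean -6.
Observing Y=-3 restricts to units where Y's equation naturally yields -3: E ∈ {0, 2, -1, 1, -2}. In that subpopulation B = -8, -4, -10, -6, -12, mean -8.
Difference = -6 − (-8) = 2.

2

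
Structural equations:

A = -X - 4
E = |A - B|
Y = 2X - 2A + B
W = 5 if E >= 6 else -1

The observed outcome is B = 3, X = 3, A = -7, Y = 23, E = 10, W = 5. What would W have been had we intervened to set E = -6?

The intervention breaks the incoming arrows to E: E = |A - B| no longer applies, and E = -6.
W = 5 if E >= 6 else -1  [with E=-6]  = -1

-1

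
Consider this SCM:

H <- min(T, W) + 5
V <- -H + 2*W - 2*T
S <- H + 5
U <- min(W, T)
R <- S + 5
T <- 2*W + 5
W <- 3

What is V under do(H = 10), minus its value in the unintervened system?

-2

do(H=10) replaces the equation H <- min(T, W) + 5 with the constant H = 10.
T = 2*W + 5  [with W=3]  = 11
V = -H + 2*W - 2*T  [with H=10, W=3, T=11]  = -26
Without intervention: T = 2*W + 5  [with W=3]  = 11; H = min(T, W) + 5  [with T=11, W=3]  = 8; V = -H + 2*W - 2*T  [with H=8, W=3, T=11]  = -24.
Change = -26 − (-24) = -2.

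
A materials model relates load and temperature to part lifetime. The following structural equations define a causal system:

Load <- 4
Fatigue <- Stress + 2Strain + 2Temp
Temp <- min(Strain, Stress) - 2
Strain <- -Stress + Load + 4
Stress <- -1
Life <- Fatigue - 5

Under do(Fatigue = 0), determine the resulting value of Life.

-5

The intervention breaks the incoming arrows to Fatigue: Fatigue <- Stress + 2Strain + 2Temp no longer applies, and Fatigue = 0.
Life = Fatigue - 5  [with Fatigue=0]  = -5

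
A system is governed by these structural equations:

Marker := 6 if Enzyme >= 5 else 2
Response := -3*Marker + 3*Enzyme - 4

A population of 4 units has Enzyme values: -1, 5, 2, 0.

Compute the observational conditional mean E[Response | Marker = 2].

Observing Marker=2 restricts to units where Marker's equation naturally yields 2: Enzyme ∈ {-1, 2, 0}. In that subpopulation Response = -13, -4, -10, mean -9.

-9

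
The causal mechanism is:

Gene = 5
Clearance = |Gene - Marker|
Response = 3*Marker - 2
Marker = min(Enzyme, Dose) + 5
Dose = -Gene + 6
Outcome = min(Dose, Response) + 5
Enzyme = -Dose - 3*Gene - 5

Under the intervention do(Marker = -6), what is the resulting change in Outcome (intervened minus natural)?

The intervention breaks the incoming arrows to Marker: Marker = min(Enzyme, Dose) + 5 no longer applies, and Marker = -6.
Dose = -Gene + 6  [with Gene=5]  = 1
Response = 3*Marker - 2  [with Marker=-6]  = -20
Outcome = min(Dose, Response) + 5  [with Dose=1, Response=-20]  = -15
Without intervention: Dose = -Gene + 6  [with Gene=5]  = 1; Enzyme = -Dose - 3*Gene - 5  [with Dose=1, Gene=5]  = -21; Marker = min(Enzyme, Dose) + 5  [with Enzyme=-21, Dose=1]  = -16; Response = 3*Marker - 2  [with Marker=-16]  = -50; Outcome = min(Dose, Response) + 5  [with Dose=1, Response=-50]  = -45.
Change = -15 − (-45) = 30.

30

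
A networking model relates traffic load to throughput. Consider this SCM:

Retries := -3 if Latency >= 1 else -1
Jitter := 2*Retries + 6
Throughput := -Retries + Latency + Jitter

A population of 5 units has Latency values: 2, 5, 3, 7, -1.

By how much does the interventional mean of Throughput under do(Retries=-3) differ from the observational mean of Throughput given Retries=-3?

-1.05

do(Retries=-3) breaks Retries's dependence on Latency. With Retries=-3 fixed, Throughput across the units is 5, 8, 6, 10, 2, mean 6.2.
E[Throughput|Retries=-3] averages over only the 4 units with Retries=-3 (Latency = 2, 5, 3, 7): Throughput = 5, 8, 6, 10, mean 7.25.
Difference = 6.2 − 7.25 = -1.05.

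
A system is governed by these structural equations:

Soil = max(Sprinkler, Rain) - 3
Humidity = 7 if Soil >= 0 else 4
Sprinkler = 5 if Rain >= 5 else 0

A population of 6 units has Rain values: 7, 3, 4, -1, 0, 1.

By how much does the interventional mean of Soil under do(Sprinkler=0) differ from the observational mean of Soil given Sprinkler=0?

0.9

Every unit gets Sprinkler=0 under the intervention. Soil values become 4, 0, 1, -3, -3, -2; E[Soil|do(Sprinkler=0)] = -0.5.
Observing Sprinkler=0 restricts to units where Sprinkler's equation naturally yields 0: Rain ∈ {3, 4, -1, 0, 1}. In that subpopulation Soil = 0, 1, -3, -3, -2, mean -1.4.
Difference = -0.5 − (-1.4) = 0.9.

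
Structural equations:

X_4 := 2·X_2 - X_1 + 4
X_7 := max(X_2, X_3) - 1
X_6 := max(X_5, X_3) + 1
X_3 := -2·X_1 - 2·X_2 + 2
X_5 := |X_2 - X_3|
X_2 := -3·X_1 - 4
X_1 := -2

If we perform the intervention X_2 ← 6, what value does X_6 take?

13

Under do(X_2=6), the mechanism X_2 := -3·X_1 - 4 is discarded; X_2 is fixed at 6.
X_3 = -2·X_1 - 2·X_2 + 2  [with X_1=-2, X_2=6]  = -6
X_5 = |X_2 - X_3|  [with X_2=6, X_3=-6]  = 12
X_6 = max(X_5, X_3) + 1  [with X_5=12, X_3=-6]  = 13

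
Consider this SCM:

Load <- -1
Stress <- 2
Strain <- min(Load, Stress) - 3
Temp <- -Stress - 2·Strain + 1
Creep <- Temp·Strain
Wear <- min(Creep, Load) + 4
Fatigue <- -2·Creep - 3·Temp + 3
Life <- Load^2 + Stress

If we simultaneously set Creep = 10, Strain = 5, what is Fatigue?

The joint intervention fixes Creep = 10, Strain = 5, removing each variable's own equation.
Temp = -Stress - 2·Strain + 1  [with Stress=2, Strain=5]  = -11
Fatigue = -2·Creep - 3·Temp + 3  [with Creep=10, Temp=-11]  = 16

16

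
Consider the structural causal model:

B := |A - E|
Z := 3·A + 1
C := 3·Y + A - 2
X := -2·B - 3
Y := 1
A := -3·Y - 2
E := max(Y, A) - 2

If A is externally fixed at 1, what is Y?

Under do(A=1), the mechanism A := -3·Y - 2 is discarded; A is fixed at 1.
Y is not downstream of the intervention, so its value is determined by the original equations.

1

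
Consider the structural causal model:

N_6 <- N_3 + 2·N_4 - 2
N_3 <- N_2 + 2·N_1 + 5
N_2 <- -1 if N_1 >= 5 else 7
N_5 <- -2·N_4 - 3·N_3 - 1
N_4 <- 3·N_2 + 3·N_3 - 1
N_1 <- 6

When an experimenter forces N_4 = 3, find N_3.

16

Under do(N_4=3), the mechanism N_4 <- 3·N_2 + 3·N_3 - 1 is discarded; N_4 is fixed at 3.
Since N_3 is not a descendant of the intervened variable, it is unaffected.
N_2 = -1 if N_1 >= 5 else 7  [with N_1=6]  = -1
N_3 = N_2 + 2·N_1 + 5  [with N_2=-1, N_1=6]  = 16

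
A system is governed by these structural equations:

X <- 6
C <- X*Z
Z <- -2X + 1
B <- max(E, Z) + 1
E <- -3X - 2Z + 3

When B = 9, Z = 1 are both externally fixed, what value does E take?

-17

Setting B = 9, Z = 1 by intervention discards those variables' equations.
E = -3X - 2Z + 3  [with X=6, Z=1]  = -17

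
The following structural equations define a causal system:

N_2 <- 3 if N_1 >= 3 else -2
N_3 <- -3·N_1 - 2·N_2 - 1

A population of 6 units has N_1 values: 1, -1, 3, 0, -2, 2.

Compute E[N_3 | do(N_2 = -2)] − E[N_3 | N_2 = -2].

-1.5

Under do(N_2=-2), N_2's equation is replaced by N_2=-2 for every unit. Per-unit N_3: 0, 6, -6, 3, 9, -3. Mean = 1.5.
Observing N_2=-2 restricts to units where N_2's equation naturally yields -2: N_1 ∈ {1, -1, 0, -2, 2}. In that subpopulation N_3 = 0, 6, 3, 9, -3, mean 3.
Difference = 1.5 − 3 = -1.5.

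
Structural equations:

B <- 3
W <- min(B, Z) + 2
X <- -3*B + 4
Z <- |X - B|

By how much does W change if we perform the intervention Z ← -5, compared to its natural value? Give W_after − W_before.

-8

The intervention breaks the incoming arrows to Z: Z <- |X - B| no longer applies, and Z = -5.
W = min(B, Z) + 2  [with B=3, Z=-5]  = -3
Without intervention: X = -3*B + 4  [with B=3]  = -5; Z = |X - B|  [with X=-5, B=3]  = 8; W = min(B, Z) + 2  [with B=3, Z=8]  = 5.
Change = -3 − 5 = -8.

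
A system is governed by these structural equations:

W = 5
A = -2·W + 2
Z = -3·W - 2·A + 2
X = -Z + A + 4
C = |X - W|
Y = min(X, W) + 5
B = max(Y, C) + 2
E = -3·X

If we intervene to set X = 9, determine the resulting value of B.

12

The intervention breaks the incoming arrows to X: X = -Z + A + 4 no longer applies, and X = 9.
C = |X - W|  [with X=9, W=5]  = 4
Y = min(X, W) + 5  [with X=9, W=5]  = 10
B = max(Y, C) + 2  [with Y=10, C=4]  = 12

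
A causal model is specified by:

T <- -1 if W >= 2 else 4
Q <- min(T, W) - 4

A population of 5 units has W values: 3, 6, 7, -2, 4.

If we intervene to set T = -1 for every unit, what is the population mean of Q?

-5.2

The intervention sets T=-1 in all 5 units regardless of W. Recomputing Q per unit gives -5, -5, -5, -6, -5; average -5.2.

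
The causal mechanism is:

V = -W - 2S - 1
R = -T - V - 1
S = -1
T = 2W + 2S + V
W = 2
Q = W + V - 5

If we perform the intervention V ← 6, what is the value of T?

8

The intervention breaks the incoming arrows to V: V = -W - 2S - 1 no longer applies, and V = 6.
T = 2W + 2S + V  [with W=2, S=-1, V=6]  = 8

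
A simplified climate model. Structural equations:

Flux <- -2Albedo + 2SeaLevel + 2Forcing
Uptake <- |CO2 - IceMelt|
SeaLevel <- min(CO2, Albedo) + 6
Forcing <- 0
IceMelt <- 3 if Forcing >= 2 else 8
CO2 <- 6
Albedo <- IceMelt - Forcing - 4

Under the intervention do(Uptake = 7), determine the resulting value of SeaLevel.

10

The intervention breaks the incoming arrows to Uptake: Uptake <- |CO2 - IceMelt| no longer applies, and Uptake = 7.
SeaLevel is not downstream of the intervention, so its value is determined by the original equations.
IceMelt = 3 if Forcing >= 2 else 8  [with Forcing=0]  = 8
Albedo = IceMelt - Forcing - 4  [with IceMelt=8, Forcing=0]  = 4
SeaLevel = min(CO2, Albedo) + 6  [with CO2=6, Albedo=4]  = 10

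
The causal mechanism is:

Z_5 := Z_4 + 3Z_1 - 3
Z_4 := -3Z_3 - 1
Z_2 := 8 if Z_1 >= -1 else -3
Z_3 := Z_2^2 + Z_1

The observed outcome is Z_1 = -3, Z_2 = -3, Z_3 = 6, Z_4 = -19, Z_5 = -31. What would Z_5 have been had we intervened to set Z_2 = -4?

do(Z_2=-4) replaces the equation Z_2 := 8 if Z_1 >= -1 else -3 with the constant Z_2 = -4.
Z_3 = Z_2^2 + Z_1  [with Z_2=-4, Z_1=-3]  = 13
Z_4 = -3Z_3 - 1  [with Z_3=13]  = -40
Z_5 = Z_4 + 3Z_1 - 3  [with Z_4=-40, Z_1=-3]  = -52

-52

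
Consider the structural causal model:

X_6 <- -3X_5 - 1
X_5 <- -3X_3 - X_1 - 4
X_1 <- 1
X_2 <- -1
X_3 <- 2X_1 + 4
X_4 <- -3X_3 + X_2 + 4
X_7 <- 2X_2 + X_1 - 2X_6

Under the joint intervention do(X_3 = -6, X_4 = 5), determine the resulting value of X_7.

Under do(X_3 = -6, X_4 = 5), each intervened variable's structural equation is replaced by its fixed value.
X_5 = -3X_3 - X_1 - 4  [with X_3=-6, X_1=1]  = 13
X_6 = -3X_5 - 1  [with X_5=13]  = -40
X_7 = 2X_2 + X_1 - 2X_6  [with X_2=-1, X_1=1, X_6=-40]  = 79

79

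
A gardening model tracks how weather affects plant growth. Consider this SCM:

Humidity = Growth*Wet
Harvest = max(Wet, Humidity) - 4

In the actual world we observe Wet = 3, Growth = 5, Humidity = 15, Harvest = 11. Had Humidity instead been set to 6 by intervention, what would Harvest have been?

The intervention breaks the incoming arrows to Humidity: Humidity = Growth*Wet no longer applies, and Humidity = 6.
Harvest = max(Wet, Humidity) - 4  [with Wet=3, Humidity=6]  = 2

2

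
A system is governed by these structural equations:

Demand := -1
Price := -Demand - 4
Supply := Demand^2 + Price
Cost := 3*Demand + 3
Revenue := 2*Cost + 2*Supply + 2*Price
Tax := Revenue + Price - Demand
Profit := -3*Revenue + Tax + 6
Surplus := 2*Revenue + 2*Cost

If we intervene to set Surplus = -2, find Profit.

Intervening sets Surplus = -2 and removes its equation (Surplus := 2*Revenue + 2*Cost).
Since Profit is not a descendant of the intervened variable, it is unaffected.
Price = -Demand - 4  [with Demand=-1]  = -3
Supply = Demand^2 + Price  [with Demand=-1, Price=-3]  = -2
Cost = 3*Demand + 3  [with Demand=-1]  = 0
Revenue = 2*Cost + 2*Supply + 2*Price  [with Cost=0, Supply=-2, Price=-3]  = -10
Tax = Revenue + Price - Demand  [with Revenue=-10, Price=-3, Demand=-1]  = -12
Profit = -3*Revenue + Tax + 6  [with Revenue=-10, Tax=-12]  = 24

24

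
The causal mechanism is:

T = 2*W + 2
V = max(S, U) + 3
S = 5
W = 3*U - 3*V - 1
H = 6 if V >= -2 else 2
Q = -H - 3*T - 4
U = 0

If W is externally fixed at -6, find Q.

The intervention breaks the incoming arrows to W: W = 3*U - 3*V - 1 no longer applies, and W = -6.
V = max(S, U) + 3  [with S=5, U=0]  = 8
H = 6 if V >= -2 else 2  [with V=8]  = 6
T = 2*W + 2  [with W=-6]  = -10
Q = -H - 3*T - 4  [with H=6, T=-10]  = 20

20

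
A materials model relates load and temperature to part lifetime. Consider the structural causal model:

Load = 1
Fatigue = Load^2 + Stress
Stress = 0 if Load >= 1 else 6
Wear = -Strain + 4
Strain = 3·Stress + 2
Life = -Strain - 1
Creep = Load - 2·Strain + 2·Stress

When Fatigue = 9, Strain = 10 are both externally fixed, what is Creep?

-19

Under do(Fatigue = 9, Strain = 10), each intervened variable's structural equation is replaced by its fixed value.
Stress = 0 if Load >= 1 else 6  [with Load=1]  = 0
Creep = Load - 2·Strain + 2·Stress  [with Load=1, Strain=10, Stress=0]  = -19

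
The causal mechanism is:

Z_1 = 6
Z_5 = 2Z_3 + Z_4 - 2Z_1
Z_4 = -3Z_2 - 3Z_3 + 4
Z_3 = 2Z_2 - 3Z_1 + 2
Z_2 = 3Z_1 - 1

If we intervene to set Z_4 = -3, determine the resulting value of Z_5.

Intervening sets Z_4 = -3 and removes its equation (Z_4 = -3Z_2 - 3Z_3 + 4).
Z_2 = 3Z_1 - 1  [with Z_1=6]  = 17
Z_3 = 2Z_2 - 3Z_1 + 2  [with Z_2=17, Z_1=6]  = 18
Z_5 = 2Z_3 + Z_4 - 2Z_1  [with Z_3=18, Z_4=-3, Z_1=6]  = 21

21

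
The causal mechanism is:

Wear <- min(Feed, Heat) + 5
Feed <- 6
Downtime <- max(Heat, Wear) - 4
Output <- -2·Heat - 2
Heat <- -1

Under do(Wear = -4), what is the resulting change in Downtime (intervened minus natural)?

-5

do(Wear=-4) replaces the equation Wear <- min(Feed, Heat) + 5 with the constant Wear = -4.
Downtime = max(Heat, Wear) - 4  [with Heat=-1, Wear=-4]  = -5
Without intervention: Wear = min(Feed, Heat) + 5  [with Feed=6, Heat=-1]  = 4; Downtime = max(Heat, Wear) - 4  [with Heat=-1, Wear=4]  = 0.
Change = -5 − 0 = -5.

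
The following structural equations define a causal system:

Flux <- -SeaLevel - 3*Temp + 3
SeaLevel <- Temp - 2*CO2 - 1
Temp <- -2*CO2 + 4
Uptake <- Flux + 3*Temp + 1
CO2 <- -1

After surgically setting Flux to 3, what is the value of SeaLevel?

Under do(Flux=3), the mechanism Flux <- -SeaLevel - 3*Temp + 3 is discarded; Flux is fixed at 3.
Since SeaLevel is not a descendant of the intervened variable, it is unaffected.
Temp = -2*CO2 + 4  [with CO2=-1]  = 6
SeaLevel = Temp - 2*CO2 - 1  [with Temp=6, CO2=-1]  = 7

7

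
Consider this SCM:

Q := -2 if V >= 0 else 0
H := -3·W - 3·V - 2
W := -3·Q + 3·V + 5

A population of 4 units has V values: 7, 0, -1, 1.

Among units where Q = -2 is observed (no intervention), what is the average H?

E[H|Q=-2] averages over only the 3 units with Q=-2 (V = 7, 0, 1): H = -119, -35, -47, mean -67.

-67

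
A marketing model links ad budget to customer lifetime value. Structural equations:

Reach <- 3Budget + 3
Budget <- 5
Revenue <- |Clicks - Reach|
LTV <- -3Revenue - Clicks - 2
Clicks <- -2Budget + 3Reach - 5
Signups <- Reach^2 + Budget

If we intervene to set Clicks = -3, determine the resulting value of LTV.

The intervention breaks the incoming arrows to Clicks: Clicks <- -2Budget + 3Reach - 5 no longer applies, and Clicks = -3.
Reach = 3Budget + 3  [with Budget=5]  = 18
Revenue = |Clicks - Reach|  [with Clicks=-3, Reach=18]  = 21
LTV = -3Revenue - Clicks - 2  [with Revenue=21, Clicks=-3]  = -62

-62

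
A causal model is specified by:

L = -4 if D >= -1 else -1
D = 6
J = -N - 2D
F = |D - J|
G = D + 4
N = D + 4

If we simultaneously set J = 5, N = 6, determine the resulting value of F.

The joint intervention fixes J = 5, N = 6, removing each variable's own equation.
F = |D - J|  [with D=6, J=5]  = 1

1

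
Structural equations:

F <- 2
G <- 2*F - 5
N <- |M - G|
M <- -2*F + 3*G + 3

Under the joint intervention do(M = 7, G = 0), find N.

7

The joint intervention fixes M = 7, G = 0, removing each variable's own equation.
N = |M - G|  [with M=7, G=0]  = 7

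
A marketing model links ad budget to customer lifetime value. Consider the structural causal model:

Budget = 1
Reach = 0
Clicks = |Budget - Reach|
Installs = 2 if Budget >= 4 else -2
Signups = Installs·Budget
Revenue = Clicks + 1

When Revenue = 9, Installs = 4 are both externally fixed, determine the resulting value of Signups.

4

Setting Revenue = 9, Installs = 4 by intervention discards those variables' equations.
Signups = Installs·Budget  [with Installs=4, Budget=1]  = 4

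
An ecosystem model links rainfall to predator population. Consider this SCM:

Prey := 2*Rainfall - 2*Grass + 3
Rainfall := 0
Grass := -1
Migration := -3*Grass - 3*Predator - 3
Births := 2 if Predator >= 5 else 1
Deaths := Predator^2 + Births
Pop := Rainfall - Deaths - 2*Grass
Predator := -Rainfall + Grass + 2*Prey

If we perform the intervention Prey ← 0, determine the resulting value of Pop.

The intervention breaks the incoming arrows to Prey: Prey := 2*Rainfall - 2*Grass + 3 no longer applies, and Prey = 0.
Predator = -Rainfall + Grass + 2*Prey  [with Rainfall=0, Grass=-1, Prey=0]  = -1
Births = 2 if Predator >= 5 else 1  [with Predator=-1]  = 1
Deaths = Predator^2 + Births  [with Predator=-1, Births=1]  = 2
Pop = Rainfall - Deaths - 2*Grass  [with Rainfall=0, Deaths=2, Grass=-1]  = 0

0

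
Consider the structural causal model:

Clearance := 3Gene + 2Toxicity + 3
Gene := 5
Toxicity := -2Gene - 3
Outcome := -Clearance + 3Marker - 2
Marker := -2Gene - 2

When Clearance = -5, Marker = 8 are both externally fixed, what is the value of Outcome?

The joint intervention fixes Clearance = -5, Marker = 8, removing each variable's own equation.
Outcome = -Clearance + 3Marker - 2  [with Clearance=-5, Marker=8]  = 27

27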